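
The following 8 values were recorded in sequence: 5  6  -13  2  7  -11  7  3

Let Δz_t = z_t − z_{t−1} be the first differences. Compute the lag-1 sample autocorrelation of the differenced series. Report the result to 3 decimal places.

First differences Δz: 1, -19, 15, 5, -18, 18, -4
Mean of differences = -0.2857
Numerator Σ(Δz_t−Δz̄)(Δz_{t+1}−Δz̄) = -714.7959
Denominator Σ(Δz_t−Δz̄)² = 1275.4286
r_1(Δz) = -714.7959 / 1275.4286 = -0.560

-0.560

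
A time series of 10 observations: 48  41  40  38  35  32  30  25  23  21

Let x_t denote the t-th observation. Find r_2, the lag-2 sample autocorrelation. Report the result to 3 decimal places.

Mean x̄ = (48 + 41 + 40 + 38 + 35 + 32 + 30 + 25 + 23 + 21)/10 = 33.3000
Numerator Σ_{t=1}^{8}(x_t−x̄)(x_{t+2}−x̄) = 281.2200
Denominator Σ(x_t−x̄)² = 684.1000
r_2 = 281.2200 / 684.1000 = 0.411

0.411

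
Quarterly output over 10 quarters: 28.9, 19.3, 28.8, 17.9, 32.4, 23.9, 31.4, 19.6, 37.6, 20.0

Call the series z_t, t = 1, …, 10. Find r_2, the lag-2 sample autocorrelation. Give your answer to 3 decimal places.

Mean z̄ = (28.9 + 19.3 + 28.8 + 17.9 + 32.4 + 23.9 + 31.4 + 19.6 + 37.6 + 20.0)/10 = 25.9800
Numerator Σ_{t=1}^{8}(z_t−z̄)(z_{t+2}−z̄) = 246.3192
Denominator Σ(z_t−z̄)² = 412.7960
r_2 = 246.3192 / 412.7960 = 0.597

0.597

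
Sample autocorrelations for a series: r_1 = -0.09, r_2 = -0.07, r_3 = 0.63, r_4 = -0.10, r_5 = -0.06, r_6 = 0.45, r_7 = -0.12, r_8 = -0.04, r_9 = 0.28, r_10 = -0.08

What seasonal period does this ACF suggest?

3

The largest autocorrelation is r_3 = 0.63, with weaker echoes at lags 6 (0.45) and 9 (0.28); the remaining lags stay at or below -0.04.
The dominant spike at lag 3 indicates a seasonal period of 3.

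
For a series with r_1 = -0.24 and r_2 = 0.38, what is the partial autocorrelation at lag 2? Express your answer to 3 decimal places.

0.342

φ_{22} = (r_2 − r_1²) / (1 − r_1²)
r_1² = (-0.24)² = 0.0576
Numerator = 0.38 − 0.0576 = 0.3224; denominator = 1 − 0.0576 = 0.9424
φ_{22} = 0.3224 / 0.9424 = 0.342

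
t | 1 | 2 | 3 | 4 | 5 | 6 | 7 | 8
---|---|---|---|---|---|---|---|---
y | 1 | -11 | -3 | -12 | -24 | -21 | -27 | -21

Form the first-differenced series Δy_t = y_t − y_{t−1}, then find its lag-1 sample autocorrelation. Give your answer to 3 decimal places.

-0.472

First differences Δy: -12, 8, -9, -12, 3, -6, 6
Mean of differences = -3.1429
Numerator Σ(Δy_t−Δȳ)(Δy_{t+1}−Δȳ) = -210.1633
Denominator Σ(Δy_t−Δȳ)² = 444.8571
r_1(Δy) = -210.1633 / 444.8571 = -0.472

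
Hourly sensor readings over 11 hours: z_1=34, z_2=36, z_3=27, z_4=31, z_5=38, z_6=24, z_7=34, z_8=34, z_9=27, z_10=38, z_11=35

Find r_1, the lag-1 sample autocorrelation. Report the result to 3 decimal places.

Mean z̄ = (34 + 36 + 27 + 31 + 38 + 24 + 34 + 34 + 27 + 38 + 35)/11 = 32.5455
Numerator Σ_{t=1}^{10}(z_t−z̄)(z_{t+1}−z̄) = -95.8430
Denominator Σ(z_t−z̄)² = 220.7273
r_1 = -95.8430 / 220.7273 = -0.434

-0.434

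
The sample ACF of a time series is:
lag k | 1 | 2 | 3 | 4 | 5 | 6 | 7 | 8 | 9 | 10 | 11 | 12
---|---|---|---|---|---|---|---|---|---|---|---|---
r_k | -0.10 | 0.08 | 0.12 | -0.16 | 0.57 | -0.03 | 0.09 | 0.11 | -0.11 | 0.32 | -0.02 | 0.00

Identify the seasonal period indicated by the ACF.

The largest autocorrelation is r_5 = 0.57, with a weaker echo at lag 10 (0.32); the remaining lags stay at or below 0.12.
The dominant spike at lag 5 indicates a seasonal period of 5.

5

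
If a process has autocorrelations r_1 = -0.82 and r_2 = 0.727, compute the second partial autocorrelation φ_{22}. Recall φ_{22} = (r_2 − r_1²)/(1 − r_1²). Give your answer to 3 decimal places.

0.167

φ_{22} = (r_2 − r_1²) / (1 − r_1²)
r_1² = (-0.82)² = 0.6724
Numerator = 0.727 − 0.6724 = 0.0546; denominator = 1 − 0.6724 = 0.3276
φ_{22} = 0.0546 / 0.3276 = 0.167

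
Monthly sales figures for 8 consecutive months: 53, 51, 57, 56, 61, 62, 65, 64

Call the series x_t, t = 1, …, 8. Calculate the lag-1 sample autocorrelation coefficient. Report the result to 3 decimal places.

Mean x̄ = (53 + 51 + 57 + 56 + 61 + 62 + 65 + 64)/8 = 58.6250
Deviations from mean: -5.6250, -7.6250, -1.6250, -2.6250, 2.3750, 3.3750, 6.3750, 5.3750
Numerator Σ_{t=1}^{7}(x_t−x̄)(x_{t+1}−x̄) = 117.1094
Denominator Σ(x_t−x̄)² = 185.8750
r_1 = 117.1094 / 185.8750 = 0.630

0.630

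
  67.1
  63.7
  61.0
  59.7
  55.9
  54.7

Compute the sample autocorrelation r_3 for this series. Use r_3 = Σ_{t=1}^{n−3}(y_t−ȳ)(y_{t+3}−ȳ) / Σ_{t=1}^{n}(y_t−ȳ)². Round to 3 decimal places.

-0.210

Mean ȳ = (67.1 + 63.7 + 61.0 + 59.7 + 55.9 + 54.7)/6 = 60.3500
Deviations from mean: 6.7500, 3.3500, 0.6500, -0.6500, -4.4500, -5.6500
Σ(y_t−ȳ)(y_{t+3}−ȳ) = (-4.3875) + (-14.9075) + (-3.6725) = -22.9675
Denominator Σ(y_t−ȳ)² = 109.3550
r_3 = -22.9675 / 109.3550 = -0.210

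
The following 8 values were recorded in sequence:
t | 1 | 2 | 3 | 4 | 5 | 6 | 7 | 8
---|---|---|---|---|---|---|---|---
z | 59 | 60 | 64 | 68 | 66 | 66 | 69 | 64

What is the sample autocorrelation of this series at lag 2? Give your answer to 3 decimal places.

Mean z̄ = (59 + 60 + 64 + 68 + 66 + 66 + 69 + 64)/8 = 64.5000
Numerator Σ_{t=1}^{6}(z_t−z̄)(z_{t+2}−z̄) = -2.5000
Denominator Σ(z_t−z̄)² = 88.0000
r_2 = -2.5000 / 88.0000 = -0.028

-0.028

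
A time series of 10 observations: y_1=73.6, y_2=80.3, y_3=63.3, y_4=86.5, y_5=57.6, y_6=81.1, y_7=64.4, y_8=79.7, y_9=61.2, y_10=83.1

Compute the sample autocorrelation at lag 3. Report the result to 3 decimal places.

Mean ȳ = (73.6 + 80.3 + 63.3 + 86.5 + 57.6 + 81.1 + 64.4 + 79.7 + 61.2 + 83.1)/10 = 73.0800
Numerator Σ_{t=1}^{7}(y_t−ȳ)(y_{t+3}−ȳ) = -584.4372
Denominator Σ(y_t−ȳ)² = 992.7960
r_3 = -584.4372 / 992.7960 = -0.589

-0.589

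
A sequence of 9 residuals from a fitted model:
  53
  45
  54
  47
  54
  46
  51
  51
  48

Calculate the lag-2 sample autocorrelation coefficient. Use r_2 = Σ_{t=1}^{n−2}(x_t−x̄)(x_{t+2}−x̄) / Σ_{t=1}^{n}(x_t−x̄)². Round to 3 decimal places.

0.549

Mean x̄ = (53 + 45 + 54 + 47 + 54 + 46 + 51 + 51 + 48)/9 = 49.8889
Σ(x_t−x̄)(x_{t+2}−x̄) = (12.7901) + (14.1235) + (16.9012) + (11.2346) + (4.5679) + (-4.3210) + (-2.0988) = 53.1975
Denominator Σ(x_t−x̄)² = 96.8889
r_2 = 53.1975 / 96.8889 = 0.549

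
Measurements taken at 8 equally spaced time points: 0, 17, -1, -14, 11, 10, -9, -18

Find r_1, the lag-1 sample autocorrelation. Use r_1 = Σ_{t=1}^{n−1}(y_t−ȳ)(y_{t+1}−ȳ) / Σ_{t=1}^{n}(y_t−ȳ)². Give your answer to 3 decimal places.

Mean ȳ = (0 + 17 − 1 − 14 + 11 + 10 − 9 − 18)/8 = -0.5000
Deviations from mean: 0.5000, 17.5000, -0.5000, -13.5000, 11.5000, 10.5000, -8.5000, -17.5000
Numerator Σ_{t=1}^{7}(y_t−ȳ)(y_{t+1}−ȳ) = 31.7500
Denominator Σ(y_t−ȳ)² = 1110.0000
r_1 = 31.7500 / 1110.0000 = 0.029

0.029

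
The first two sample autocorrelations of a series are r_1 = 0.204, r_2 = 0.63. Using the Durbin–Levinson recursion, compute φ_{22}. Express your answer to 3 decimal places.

φ_{22} = (r_2 − r_1²) / (1 − r_1²)
r_1² = (0.204)² = 0.041616
Numerator = 0.63 − 0.0416 = 0.5884; denominator = 1 − 0.0416 = 0.9584
φ_{22} = 0.5884 / 0.9584 = 0.614

0.614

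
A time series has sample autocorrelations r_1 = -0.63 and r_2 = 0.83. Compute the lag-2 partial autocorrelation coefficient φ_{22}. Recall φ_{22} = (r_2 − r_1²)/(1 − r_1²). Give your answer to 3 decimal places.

0.718

φ_{22} = (r_2 − r_1²) / (1 − r_1²)
r_1² = (-0.63)² = 0.3969
Numerator = 0.83 − 0.3969 = 0.4331; denominator = 1 − 0.3969 = 0.6031
φ_{22} = 0.4331 / 0.6031 = 0.718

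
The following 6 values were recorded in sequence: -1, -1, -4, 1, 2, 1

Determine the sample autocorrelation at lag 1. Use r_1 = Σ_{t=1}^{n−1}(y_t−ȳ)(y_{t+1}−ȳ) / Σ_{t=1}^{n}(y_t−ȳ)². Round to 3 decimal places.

0.181

Mean ȳ = (-1 − 1 − 4 + 1 + 2 + 1)/6 = -0.3333
Deviations from mean: -0.6667, -0.6667, -3.6667, 1.3333, 2.3333, 1.3333
Numerator Σ_{t=1}^{5}(y_t−ȳ)(y_{t+1}−ȳ) = 4.2222
Denominator Σ(y_t−ȳ)² = 23.3333
r_1 = 4.2222 / 23.3333 = 0.181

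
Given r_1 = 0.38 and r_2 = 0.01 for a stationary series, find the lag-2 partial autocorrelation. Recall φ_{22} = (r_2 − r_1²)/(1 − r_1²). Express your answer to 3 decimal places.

φ_{22} = (r_2 − r_1²) / (1 − r_1²)
r_1² = (0.38)² = 0.1444
Numerator = 0.01 − 0.1444 = -0.1344; denominator = 1 − 0.1444 = 0.8556
φ_{22} = -0.1344 / 0.8556 = -0.157

-0.157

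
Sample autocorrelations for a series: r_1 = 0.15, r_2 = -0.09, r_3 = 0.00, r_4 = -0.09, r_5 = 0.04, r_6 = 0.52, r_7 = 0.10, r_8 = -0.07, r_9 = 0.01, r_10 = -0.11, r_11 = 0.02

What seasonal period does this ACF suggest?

6

The largest autocorrelation is r_6 = 0.52; the remaining lags stay at or below 0.15.
The dominant spike at lag 6 indicates a seasonal period of 6.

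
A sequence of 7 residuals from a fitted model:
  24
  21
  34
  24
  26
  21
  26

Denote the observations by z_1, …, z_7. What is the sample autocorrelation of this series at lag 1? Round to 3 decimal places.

Mean z̄ = (24 + 21 + 34 + 24 + 26 + 21 + 26)/7 = 25.1429
Deviations from mean: -1.1429, -4.1429, 8.8571, -1.1429, 0.8571, -4.1429, 0.8571
Σ(z_t−z̄)(z_{t+1}−z̄) = (4.7347) + (-36.6939) + (-10.1224) + (-0.9796) + (-3.5510) + (-3.5510) = -50.1633
Denominator Σ(z_t−z̄)² = 116.8571
r_1 = -50.1633 / 116.8571 = -0.429

-0.429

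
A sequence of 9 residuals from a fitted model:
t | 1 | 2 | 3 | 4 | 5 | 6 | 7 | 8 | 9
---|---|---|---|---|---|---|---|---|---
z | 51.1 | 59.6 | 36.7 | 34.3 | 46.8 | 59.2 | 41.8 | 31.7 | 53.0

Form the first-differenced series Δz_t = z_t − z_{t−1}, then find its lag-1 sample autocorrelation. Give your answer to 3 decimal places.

First differences Δz: 8.5, -22.9, -2.4, 12.5, 12.4, -17.4, -10.1, 21.3
Mean of differences = 0.2375
Numerator Σ(Δz_t−Δz̄)(Δz_{t+1}−Δz̄) = -263.2702
Denominator Σ(Δz_t−Δz̄)² = 1770.4388
r_1(Δz) = -263.2702 / 1770.4388 = -0.149

-0.149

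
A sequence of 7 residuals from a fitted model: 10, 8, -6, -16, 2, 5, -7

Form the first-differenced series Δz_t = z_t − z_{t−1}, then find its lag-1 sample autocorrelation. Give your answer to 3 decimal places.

-0.014

First differences Δz: -2, -14, -10, 18, 3, -12
Mean of differences = -2.8333
Numerator Σ(Δz_t−Δz̄)(Δz_{t+1}−Δz̄) = -10.5278
Denominator Σ(Δz_t−Δz̄)² = 728.8333
r_1(Δz) = -10.5278 / 728.8333 = -0.014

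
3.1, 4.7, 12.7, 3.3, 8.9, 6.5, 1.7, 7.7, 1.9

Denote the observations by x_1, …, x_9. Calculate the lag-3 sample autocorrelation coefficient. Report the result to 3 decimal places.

0.202

Mean x̄ = (3.1 + 4.7 + 12.7 + 3.3 + 8.9 + 6.5 + 1.7 + 7.7 + 1.9)/9 = 5.6111
Σ(x_t−x̄)(x_{t+3}−x̄) = (5.8035) + (-2.9965) + (6.3012) + (9.0390) + (6.8701) + (-3.2988) = 21.7185
Denominator Σ(x_t−x̄)² = 107.7689
r_3 = 21.7185 / 107.7689 = 0.202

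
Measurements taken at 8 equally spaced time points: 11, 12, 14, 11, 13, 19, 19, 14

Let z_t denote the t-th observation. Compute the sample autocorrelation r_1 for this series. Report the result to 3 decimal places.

0.391

Mean z̄ = (11 + 12 + 14 + 11 + 13 + 19 + 19 + 14)/8 = 14.1250
Deviations from mean: -3.1250, -2.1250, -0.1250, -3.1250, -1.1250, 4.8750, 4.8750, -0.1250
Σ(z_t−z̄)(z_{t+1}−z̄) = (6.6406) + (0.2656) + (0.3906) + (3.5156) + (-5.4844) + (23.7656) + (-0.6094) = 28.4844
Denominator Σ(z_t−z̄)² = 72.8750
r_1 = 28.4844 / 72.8750 = 0.391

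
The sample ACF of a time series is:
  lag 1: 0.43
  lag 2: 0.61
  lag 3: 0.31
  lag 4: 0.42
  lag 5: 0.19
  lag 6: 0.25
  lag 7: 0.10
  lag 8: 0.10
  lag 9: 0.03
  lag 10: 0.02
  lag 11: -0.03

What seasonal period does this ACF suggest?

2

The largest autocorrelation is r_2 = 0.61; the remaining lags stay at or below 0.43.
The dominant spike at lag 2 indicates a seasonal period of 2.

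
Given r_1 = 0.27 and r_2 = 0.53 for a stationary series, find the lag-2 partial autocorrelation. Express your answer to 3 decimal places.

φ_{22} = (r_2 − r_1²) / (1 − r_1²)
r_1² = (0.27)² = 0.0729
Numerator = 0.53 − 0.0729 = 0.4571; denominator = 1 − 0.0729 = 0.9271
φ_{22} = 0.4571 / 0.9271 = 0.493

0.493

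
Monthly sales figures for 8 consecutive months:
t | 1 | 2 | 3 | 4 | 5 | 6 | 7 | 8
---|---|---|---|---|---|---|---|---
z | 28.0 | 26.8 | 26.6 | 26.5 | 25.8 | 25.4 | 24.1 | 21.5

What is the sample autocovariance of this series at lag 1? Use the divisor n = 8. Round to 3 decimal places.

Mean z̄ = (28.0 + 26.8 + 26.6 + 26.5 + 25.8 + 25.4 + 24.1 + 21.5)/8 = 25.5875
Σ_{t=1}^{7}(z_t−z̄)(z_{t+1}−z̄) = 11.5898
γ_1 = 11.5898 / 8 = 1.449

1.449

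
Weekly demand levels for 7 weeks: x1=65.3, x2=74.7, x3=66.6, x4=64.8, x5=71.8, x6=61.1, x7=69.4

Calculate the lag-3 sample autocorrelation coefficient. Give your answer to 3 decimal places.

Mean x̄ = (65.3 + 74.7 + 66.6 + 64.8 + 71.8 + 61.1 + 69.4)/7 = 67.6714
Σ(x_t−x̄)(x_{t+3}−x̄) = (6.8094) + (29.0180) + (7.0408) + (-4.9635) = 37.9047
Denominator Σ(x_t−x̄)² = 127.6343
r_3 = 37.9047 / 127.6343 = 0.297

0.297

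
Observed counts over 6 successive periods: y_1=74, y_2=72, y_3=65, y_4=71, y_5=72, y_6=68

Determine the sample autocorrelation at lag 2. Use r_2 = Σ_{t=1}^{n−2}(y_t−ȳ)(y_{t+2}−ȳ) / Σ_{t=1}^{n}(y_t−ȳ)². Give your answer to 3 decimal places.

-0.542

Mean ȳ = (74 + 72 + 65 + 71 + 72 + 68)/6 = 70.3333
Deviations from mean: 3.6667, 1.6667, -5.3333, 0.6667, 1.6667, -2.3333
Σ(y_t−ȳ)(y_{t+2}−ȳ) = (-19.5556) + (1.1111) + (-8.8889) + (-1.5556) = -28.8889
Denominator Σ(y_t−ȳ)² = 53.3333
r_2 = -28.8889 / 53.3333 = -0.542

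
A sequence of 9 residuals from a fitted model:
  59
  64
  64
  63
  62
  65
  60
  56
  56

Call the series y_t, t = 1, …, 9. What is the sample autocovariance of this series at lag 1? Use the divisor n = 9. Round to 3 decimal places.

4.556

Mean ȳ = (59 + 64 + 64 + 63 + 62 + 65 + 60 + 56 + 56)/9 = 61.0000
Σ_{t=1}^{8}(y_t−ȳ)(y_{t+1}−ȳ) = 41.0000
γ_1 = 41.0000 / 9 = 4.556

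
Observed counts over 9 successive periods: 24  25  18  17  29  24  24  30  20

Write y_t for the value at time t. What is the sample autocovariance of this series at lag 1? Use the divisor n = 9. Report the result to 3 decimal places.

Mean ȳ = (24 + 25 + 18 + 17 + 29 + 24 + 24 + 30 + 20)/9 = 23.4444
Σ_{t=1}^{8}(y_t−ȳ)(y_{t+1}−ȳ) = -23.8642
γ_1 = -23.8642 / 9 = -2.652

-2.652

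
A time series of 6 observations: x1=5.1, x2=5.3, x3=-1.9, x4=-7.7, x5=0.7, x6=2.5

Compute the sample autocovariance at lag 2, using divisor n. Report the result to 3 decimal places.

Mean x̄ = (5.1 + 5.3 − 1.9 − 7.7 + 0.7 + 2.5)/6 = 0.6667
Deviations: 4.4333, 4.6333, -2.5667, -8.3667, 0.0333, 1.8333
Σ_{t=1}^{4}(x_t−x̄)(x_{t+2}−x̄) = -65.5689
γ_2 = -65.5689 / 6 = -10.928

-10.928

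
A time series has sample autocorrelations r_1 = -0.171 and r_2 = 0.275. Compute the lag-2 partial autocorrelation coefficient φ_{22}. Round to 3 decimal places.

0.253

φ_{22} = (r_2 − r_1²) / (1 − r_1²)
r_1² = (-0.171)² = 0.029241
Numerator = 0.275 − 0.0292 = 0.2458; denominator = 1 − 0.0292 = 0.9708
φ_{22} = 0.2458 / 0.9708 = 0.253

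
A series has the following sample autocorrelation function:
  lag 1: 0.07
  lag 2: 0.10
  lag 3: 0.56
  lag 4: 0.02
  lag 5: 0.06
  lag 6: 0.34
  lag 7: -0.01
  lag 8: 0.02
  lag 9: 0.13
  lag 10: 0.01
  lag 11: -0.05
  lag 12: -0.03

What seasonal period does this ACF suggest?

The largest autocorrelation is r_3 = 0.56, with a weaker echo at lag 6 (0.34); the remaining lags stay at or below 0.13.
The dominant spike at lag 3 indicates a seasonal period of 3.

3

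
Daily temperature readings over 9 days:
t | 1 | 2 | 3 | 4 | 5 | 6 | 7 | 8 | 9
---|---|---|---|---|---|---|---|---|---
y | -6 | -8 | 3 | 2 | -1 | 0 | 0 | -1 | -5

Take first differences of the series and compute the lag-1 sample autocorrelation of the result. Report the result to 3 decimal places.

-0.196

First differences Δy: -2, 11, -1, -3, 1, 0, -1, -4
Mean of differences = 0.1250
Numerator Σ(Δy_t−Δȳ)(Δy_{t+1}−Δȳ) = -29.8906
Denominator Σ(Δy_t−Δȳ)² = 152.8750
r_1(Δy) = -29.8906 / 152.8750 = -0.196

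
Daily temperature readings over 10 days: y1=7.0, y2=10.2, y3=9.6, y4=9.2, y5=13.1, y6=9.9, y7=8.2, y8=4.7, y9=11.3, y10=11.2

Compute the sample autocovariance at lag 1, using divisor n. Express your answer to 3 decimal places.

Mean ȳ = (7.0 + 10.2 + 9.6 + 9.2 + 13.1 + 9.9 + 8.2 + 4.7 + 11.3 + 11.2)/10 = 9.4400
Σ_{t=1}^{9}(y_t−ȳ)(y_{t+1}−ȳ) = -1.2016
γ_1 = -1.2016 / 10 = -0.120

-0.120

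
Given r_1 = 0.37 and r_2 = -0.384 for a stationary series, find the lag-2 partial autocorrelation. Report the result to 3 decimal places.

φ_{22} = (r_2 − r_1²) / (1 − r_1²)
r_1² = (0.37)² = 0.1369
Numerator = -0.384 − 0.1369 = -0.5209; denominator = 1 − 0.1369 = 0.8631
φ_{22} = -0.5209 / 0.8631 = -0.604

-0.604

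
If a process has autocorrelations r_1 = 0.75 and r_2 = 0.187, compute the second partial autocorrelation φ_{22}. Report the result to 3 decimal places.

φ_{22} = (r_2 − r_1²) / (1 − r_1²)
r_1² = (0.75)² = 0.5625
Numerator = 0.187 − 0.5625 = -0.3755; denominator = 1 − 0.5625 = 0.4375
φ_{22} = -0.3755 / 0.4375 = -0.858

-0.858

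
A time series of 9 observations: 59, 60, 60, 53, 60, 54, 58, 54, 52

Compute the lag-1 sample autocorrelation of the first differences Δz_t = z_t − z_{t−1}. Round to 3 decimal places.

-0.783

First differences Δz: 1, 0, -7, 7, -6, 4, -4, -2
Mean of differences = -0.8750
Numerator Σ(Δz_t−Δz̄)(Δz_{t+1}−Δz̄) = -129.0156
Denominator Σ(Δz_t−Δz̄)² = 164.8750
r_1(Δz) = -129.0156 / 164.8750 = -0.783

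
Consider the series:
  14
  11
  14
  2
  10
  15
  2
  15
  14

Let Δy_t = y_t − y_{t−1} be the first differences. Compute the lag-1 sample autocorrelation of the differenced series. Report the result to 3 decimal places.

-0.590

First differences Δy: -3, 3, -12, 8, 5, -13, 13, -1
Mean of differences = 0.0000
Numerator Σ(Δy_t−Δȳ)(Δy_{t+1}−Δȳ) = -348.0000
Denominator Σ(Δy_t−Δȳ)² = 590.0000
r_1(Δy) = -348.0000 / 590.0000 = -0.590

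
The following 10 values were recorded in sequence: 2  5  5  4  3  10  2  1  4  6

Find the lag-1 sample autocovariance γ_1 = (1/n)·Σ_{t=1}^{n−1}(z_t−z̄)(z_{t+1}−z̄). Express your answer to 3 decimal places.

-1.344

Mean z̄ = (2 + 5 + 5 + 4 + 3 + 10 + 2 + 1 + 4 + 6)/10 = 4.2000
Σ_{t=1}^{9}(z_t−z̄)(z_{t+1}−z̄) = -13.4400
γ_1 = -13.4400 / 10 = -1.344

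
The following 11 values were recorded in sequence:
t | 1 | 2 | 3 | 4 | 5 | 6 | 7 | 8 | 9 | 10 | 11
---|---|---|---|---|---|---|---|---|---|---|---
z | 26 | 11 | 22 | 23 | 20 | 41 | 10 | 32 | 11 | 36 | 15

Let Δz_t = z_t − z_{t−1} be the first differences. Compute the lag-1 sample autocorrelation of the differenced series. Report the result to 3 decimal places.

First differences Δz: -15, 11, 1, -3, 21, -31, 22, -21, 25, -21
Mean of differences = -1.1000
Numerator Σ(Δz_t−Δz̄)(Δz_{t+1}−Δz̄) = -3038.7100
Denominator Σ(Δz_t−Δz̄)² = 3736.9000
r_1(Δz) = -3038.7100 / 3736.9000 = -0.813

-0.813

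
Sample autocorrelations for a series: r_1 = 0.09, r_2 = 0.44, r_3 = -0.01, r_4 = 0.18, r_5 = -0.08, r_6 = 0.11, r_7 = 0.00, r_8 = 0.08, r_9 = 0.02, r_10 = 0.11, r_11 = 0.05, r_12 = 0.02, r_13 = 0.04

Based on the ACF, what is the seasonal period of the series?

The largest autocorrelation is r_2 = 0.44, with a weaker echo at lag 4 (0.18); the remaining lags stay at or below 0.11.
The dominant spike at lag 2 indicates a seasonal period of 2.

2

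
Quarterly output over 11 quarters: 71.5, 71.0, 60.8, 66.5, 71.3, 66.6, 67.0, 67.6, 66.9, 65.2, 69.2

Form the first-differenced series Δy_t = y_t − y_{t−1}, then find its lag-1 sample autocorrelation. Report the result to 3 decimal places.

-0.285

First differences Δy: -0.5, -10.2, 5.7, 4.8, -4.7, 0.4, 0.6, -0.7, -1.7, 4.0
Mean of differences = -0.2300
Numerator Σ(Δy_t−Δȳ)(Δy_{t+1}−Δȳ) = -57.2969
Denominator Σ(Δy_t−Δȳ)² = 201.2810
r_1(Δy) = -57.2969 / 201.2810 = -0.285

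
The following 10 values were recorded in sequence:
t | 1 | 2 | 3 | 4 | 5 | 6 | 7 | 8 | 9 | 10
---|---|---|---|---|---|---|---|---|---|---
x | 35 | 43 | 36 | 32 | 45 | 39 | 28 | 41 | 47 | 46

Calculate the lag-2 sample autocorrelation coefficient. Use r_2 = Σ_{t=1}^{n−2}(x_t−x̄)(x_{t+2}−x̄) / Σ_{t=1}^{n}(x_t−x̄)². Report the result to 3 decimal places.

Mean x̄ = (35 + 43 + 36 + 32 + 45 + 39 + 28 + 41 + 47 + 46)/10 = 39.2000
Numerator Σ_{t=1}^{8}(x_t−x̄)(x_{t+2}−x̄) = -171.4800
Denominator Σ(x_t−x̄)² = 363.6000
r_2 = -171.4800 / 363.6000 = -0.472

-0.472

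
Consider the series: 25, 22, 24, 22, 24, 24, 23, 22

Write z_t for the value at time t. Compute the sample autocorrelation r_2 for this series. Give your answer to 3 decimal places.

Mean z̄ = (25 + 22 + 24 + 22 + 24 + 24 + 23 + 22)/8 = 23.2500
Deviations from mean: 1.7500, -1.2500, 0.7500, -1.2500, 0.7500, 0.7500, -0.2500, -1.2500
Σ(z_t−z̄)(z_{t+2}−z̄) = (1.3125) + (1.5625) + (0.5625) + (-0.9375) + (-0.1875) + (-0.9375) = 1.3750
Denominator Σ(z_t−z̄)² = 9.5000
r_2 = 1.3750 / 9.5000 = 0.145

0.145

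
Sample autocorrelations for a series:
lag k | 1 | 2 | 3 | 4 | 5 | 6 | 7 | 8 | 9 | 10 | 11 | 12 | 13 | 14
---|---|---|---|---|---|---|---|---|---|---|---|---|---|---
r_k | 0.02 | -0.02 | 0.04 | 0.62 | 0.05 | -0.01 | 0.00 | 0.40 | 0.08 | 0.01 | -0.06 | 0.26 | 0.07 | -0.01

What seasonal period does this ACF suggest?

The largest autocorrelation is r_4 = 0.62, with weaker echoes at lags 8 (0.40) and 12 (0.26); the remaining lags stay at or below 0.08.
The dominant spike at lag 4 indicates a seasonal period of 4.

4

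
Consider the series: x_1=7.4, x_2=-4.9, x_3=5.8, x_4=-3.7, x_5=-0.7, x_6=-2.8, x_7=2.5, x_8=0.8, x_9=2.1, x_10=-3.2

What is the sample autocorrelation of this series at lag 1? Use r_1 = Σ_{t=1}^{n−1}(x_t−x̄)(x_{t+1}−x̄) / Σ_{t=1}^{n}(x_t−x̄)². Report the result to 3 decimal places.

Mean x̄ = (7.4 − 4.9 + 5.8 − 3.7 − 0.7 − 2.8 + 2.5 + 0.8 + 2.1 − 3.2)/10 = 0.3300
Numerator Σ_{t=1}^{9}(x_t−x̄)(x_{t+1}−x̄) = -91.4419
Denominator Σ(x_t−x̄)² = 154.8810
r_1 = -91.4419 / 154.8810 = -0.590

-0.590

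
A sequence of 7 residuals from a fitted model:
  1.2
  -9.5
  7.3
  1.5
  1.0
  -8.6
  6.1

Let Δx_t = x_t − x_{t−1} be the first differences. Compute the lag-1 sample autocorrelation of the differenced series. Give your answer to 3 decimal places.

First differences Δx: -10.7, 16.8, -5.8, -0.5, -9.6, 14.7
Mean of differences = 0.8167
Numerator Σ(Δx_t−Δx̄)(Δx_{t+1}−Δx̄) = -412.0219
Denominator Σ(Δx_t−Δx̄)² = 734.8683
r_1(Δx) = -412.0219 / 734.8683 = -0.561

-0.561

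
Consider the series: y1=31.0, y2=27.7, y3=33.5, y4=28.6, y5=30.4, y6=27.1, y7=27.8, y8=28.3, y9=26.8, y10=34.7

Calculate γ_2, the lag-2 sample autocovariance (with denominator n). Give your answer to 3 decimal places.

1.318

Mean ȳ = (31.0 + 27.7 + 33.5 + 28.6 + 30.4 + 27.1 + 27.8 + 28.3 + 26.8 + 34.7)/10 = 29.5900
Σ_{t=1}^{8}(y_t−ȳ)(y_{t+2}−ȳ) = 13.1808
γ_2 = 13.1808 / 10 = 1.318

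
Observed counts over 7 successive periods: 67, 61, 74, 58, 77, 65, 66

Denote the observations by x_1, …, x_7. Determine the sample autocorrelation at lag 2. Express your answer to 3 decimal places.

Mean x̄ = (67 + 61 + 74 + 58 + 77 + 65 + 66)/7 = 66.8571
Numerator Σ_{t=1}^{5}(x_t−x̄)(x_{t+2}−x̄) = 133.1020
Denominator Σ(x_t−x̄)² = 270.8571
r_2 = 133.1020 / 270.8571 = 0.491

0.491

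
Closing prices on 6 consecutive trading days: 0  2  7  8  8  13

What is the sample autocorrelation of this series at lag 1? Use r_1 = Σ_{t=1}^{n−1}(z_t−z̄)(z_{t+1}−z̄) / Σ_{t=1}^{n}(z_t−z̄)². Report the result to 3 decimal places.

Mean z̄ = (0 + 2 + 7 + 8 + 8 + 13)/6 = 6.3333
Deviations from mean: -6.3333, -4.3333, 0.6667, 1.6667, 1.6667, 6.6667
Σ(z_t−z̄)(z_{t+1}−z̄) = (27.4444) + (-2.8889) + (1.1111) + (2.7778) + (11.1111) = 39.5556
Denominator Σ(z_t−z̄)² = 109.3333
r_1 = 39.5556 / 109.3333 = 0.362

0.362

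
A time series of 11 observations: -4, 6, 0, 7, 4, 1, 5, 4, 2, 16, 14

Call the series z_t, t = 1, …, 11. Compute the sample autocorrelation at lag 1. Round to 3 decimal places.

Mean z̄ = (-4 + 6 + 0 + 7 + 4 + 1 + 5 + 4 + 2 + 16 + 14)/11 = 5.0000
Numerator Σ_{t=1}^{10}(z_t−z̄)(z_{t+1}−z̄) = 47.0000
Denominator Σ(z_t−z̄)² = 340.0000
r_1 = 47.0000 / 340.0000 = 0.138

0.138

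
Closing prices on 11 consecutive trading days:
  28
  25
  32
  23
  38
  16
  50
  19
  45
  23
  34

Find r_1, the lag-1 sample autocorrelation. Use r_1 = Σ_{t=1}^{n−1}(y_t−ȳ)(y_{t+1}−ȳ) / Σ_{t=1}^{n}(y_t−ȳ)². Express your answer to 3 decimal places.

-0.851

Mean ȳ = (28 + 25 + 32 + 23 + 38 + 16 + 50 + 19 + 45 + 23 + 34)/11 = 30.2727
Numerator Σ_{t=1}^{10}(y_t−ȳ)(y_{t+1}−ȳ) = -980.3471
Denominator Σ(y_t−ȳ)² = 1152.1818
r_1 = -980.3471 / 1152.1818 = -0.851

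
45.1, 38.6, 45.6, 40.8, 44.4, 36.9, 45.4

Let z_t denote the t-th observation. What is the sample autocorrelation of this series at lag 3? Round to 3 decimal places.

Mean z̄ = (45.1 + 38.6 + 45.6 + 40.8 + 44.4 + 36.9 + 45.4)/7 = 42.4000
Σ(z_t−z̄)(z_{t+3}−z̄) = (-4.3200) + (-7.6000) + (-17.6000) + (-4.8000) = -34.3200
Denominator Σ(z_t−z̄)² = 77.7800
r_3 = -34.3200 / 77.7800 = -0.441

-0.441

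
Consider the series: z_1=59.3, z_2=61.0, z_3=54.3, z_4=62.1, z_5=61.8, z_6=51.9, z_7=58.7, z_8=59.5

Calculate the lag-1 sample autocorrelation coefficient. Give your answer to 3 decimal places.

-0.372

Mean z̄ = (59.3 + 61.0 + 54.3 + 62.1 + 61.8 + 51.9 + 58.7 + 59.5)/8 = 58.5750
Σ(z_t−z̄)(z_{t+1}−z̄) = (1.7581) + (-10.3669) + (-15.0694) + (11.3681) + (-21.5269) + (-0.8344) + (0.1156) = -34.5556
Denominator Σ(z_t−z̄)² = 92.9350
r_1 = -34.5556 / 92.9350 = -0.372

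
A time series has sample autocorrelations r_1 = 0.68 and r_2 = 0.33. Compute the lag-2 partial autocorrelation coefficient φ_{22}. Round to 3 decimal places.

φ_{22} = (r_2 − r_1²) / (1 − r_1²)
r_1² = (0.68)² = 0.4624
Numerator = 0.33 − 0.4624 = -0.1324; denominator = 1 − 0.4624 = 0.5376
φ_{22} = -0.1324 / 0.5376 = -0.246

-0.246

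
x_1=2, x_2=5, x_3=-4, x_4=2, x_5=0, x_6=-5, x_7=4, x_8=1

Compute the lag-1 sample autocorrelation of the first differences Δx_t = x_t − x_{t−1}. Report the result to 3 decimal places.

-0.634

First differences Δx: 3, -9, 6, -2, -5, 9, -3
Mean of differences = -0.1429
Numerator Σ(Δx_t−Δx̄)(Δx_{t+1}−Δx̄) = -155.1633
Denominator Σ(Δx_t−Δx̄)² = 244.8571
r_1(Δx) = -155.1633 / 244.8571 = -0.634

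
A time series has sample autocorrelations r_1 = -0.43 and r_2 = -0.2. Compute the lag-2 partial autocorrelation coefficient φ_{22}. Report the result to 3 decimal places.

φ_{22} = (r_2 − r_1²) / (1 − r_1²)
r_1² = (-0.43)² = 0.1849
Numerator = -0.2 − 0.1849 = -0.3849; denominator = 1 − 0.1849 = 0.8151
φ_{22} = -0.3849 / 0.8151 = -0.472

-0.472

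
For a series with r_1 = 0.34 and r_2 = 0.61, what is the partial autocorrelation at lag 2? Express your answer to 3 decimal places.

0.559

φ_{22} = (r_2 − r_1²) / (1 − r_1²)
r_1² = (0.34)² = 0.1156
Numerator = 0.61 − 0.1156 = 0.4944; denominator = 1 − 0.1156 = 0.8844
φ_{22} = 0.4944 / 0.8844 = 0.559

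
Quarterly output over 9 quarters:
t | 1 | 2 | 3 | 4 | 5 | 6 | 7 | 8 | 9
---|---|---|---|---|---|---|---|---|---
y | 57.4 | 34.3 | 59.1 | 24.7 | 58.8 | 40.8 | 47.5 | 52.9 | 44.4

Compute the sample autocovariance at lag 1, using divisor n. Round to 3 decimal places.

-101.249

Mean ȳ = (57.4 + 34.3 + 59.1 + 24.7 + 58.8 + 40.8 + 47.5 + 52.9 + 44.4)/9 = 46.6556
Σ_{t=1}^{8}(y_t−ȳ)(y_{t+1}−ȳ) = -911.2431
γ_1 = -911.2431 / 9 = -101.249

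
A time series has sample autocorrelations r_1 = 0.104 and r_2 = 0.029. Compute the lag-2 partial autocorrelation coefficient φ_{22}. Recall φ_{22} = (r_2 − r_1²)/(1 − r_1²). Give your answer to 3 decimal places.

0.018

φ_{22} = (r_2 − r_1²) / (1 − r_1²)
r_1² = (0.104)² = 0.010816
Numerator = 0.029 − 0.0108 = 0.0182; denominator = 1 − 0.0108 = 0.9892
φ_{22} = 0.0182 / 0.9892 = 0.018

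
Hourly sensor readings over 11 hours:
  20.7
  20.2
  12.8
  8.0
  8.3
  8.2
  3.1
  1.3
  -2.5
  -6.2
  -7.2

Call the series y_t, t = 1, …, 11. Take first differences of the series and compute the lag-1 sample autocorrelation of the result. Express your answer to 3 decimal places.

First differences Δy: -0.5, -7.4, -4.8, 0.3, -0.1, -5.1, -1.8, -3.8, -3.7, -1.0
Mean of differences = -2.7900
Numerator Σ(Δy_t−Δȳ)(Δy_{t+1}−Δȳ) = -9.4001
Denominator Σ(Δy_t−Δȳ)² = 58.6890
r_1(Δy) = -9.4001 / 58.6890 = -0.160

-0.160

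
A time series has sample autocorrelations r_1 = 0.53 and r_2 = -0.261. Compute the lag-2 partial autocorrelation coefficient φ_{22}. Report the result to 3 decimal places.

-0.754

φ_{22} = (r_2 − r_1²) / (1 − r_1²)
r_1² = (0.53)² = 0.2809
Numerator = -0.261 − 0.2809 = -0.5419; denominator = 1 − 0.2809 = 0.7191
φ_{22} = -0.5419 / 0.7191 = -0.754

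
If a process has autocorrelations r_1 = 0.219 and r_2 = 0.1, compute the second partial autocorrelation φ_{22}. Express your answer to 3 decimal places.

0.055

φ_{22} = (r_2 − r_1²) / (1 − r_1²)
r_1² = (0.219)² = 0.047961
Numerator = 0.1 − 0.0480 = 0.0520; denominator = 1 − 0.0480 = 0.9520
φ_{22} = 0.0520 / 0.9520 = 0.055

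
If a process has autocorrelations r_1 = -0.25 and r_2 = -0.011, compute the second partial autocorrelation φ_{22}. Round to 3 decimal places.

-0.078

φ_{22} = (r_2 − r_1²) / (1 − r_1²)
r_1² = (-0.25)² = 0.0625
Numerator = -0.011 − 0.0625 = -0.0735; denominator = 1 − 0.0625 = 0.9375
φ_{22} = -0.0735 / 0.9375 = -0.078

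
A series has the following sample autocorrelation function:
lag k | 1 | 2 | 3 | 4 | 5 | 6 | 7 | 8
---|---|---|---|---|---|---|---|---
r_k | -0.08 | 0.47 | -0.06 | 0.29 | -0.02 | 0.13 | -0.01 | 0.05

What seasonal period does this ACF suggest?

2

The largest autocorrelation is r_2 = 0.47, with a weaker echo at lag 4 (0.29); the remaining lags stay at or below 0.13.
The dominant spike at lag 2 indicates a seasonal period of 2.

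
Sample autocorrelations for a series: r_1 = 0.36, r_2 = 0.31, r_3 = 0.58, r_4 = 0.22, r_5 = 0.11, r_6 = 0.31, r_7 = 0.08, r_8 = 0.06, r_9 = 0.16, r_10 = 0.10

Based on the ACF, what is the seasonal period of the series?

The largest autocorrelation is r_3 = 0.58; the remaining lags stay at or below 0.36. The elevated value at lag 1 (0.36), dropping to 0.31 at lag 2, reflects decaying short-term dependence rather than seasonality.
The dominant spike at lag 3 indicates a seasonal period of 3.

3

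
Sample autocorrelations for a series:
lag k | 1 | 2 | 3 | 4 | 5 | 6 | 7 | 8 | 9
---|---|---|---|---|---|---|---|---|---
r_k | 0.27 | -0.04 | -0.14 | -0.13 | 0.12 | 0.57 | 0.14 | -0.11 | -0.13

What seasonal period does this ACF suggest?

6

The largest autocorrelation is r_6 = 0.57; the remaining lags stay at or below 0.27.
The dominant spike at lag 6 indicates a seasonal period of 6.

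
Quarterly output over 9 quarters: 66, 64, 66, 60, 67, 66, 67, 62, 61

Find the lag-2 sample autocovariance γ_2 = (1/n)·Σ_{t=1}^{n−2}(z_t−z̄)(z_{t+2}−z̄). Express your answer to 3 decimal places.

-0.469

Mean z̄ = (66 + 64 + 66 + 60 + 67 + 66 + 67 + 62 + 61)/9 = 64.3333
Σ_{t=1}^{7}(z_t−z̄)(z_{t+2}−z̄) = -4.2222
γ_2 = -4.2222 / 9 = -0.469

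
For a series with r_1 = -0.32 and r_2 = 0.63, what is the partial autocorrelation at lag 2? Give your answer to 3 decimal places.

φ_{22} = (r_2 − r_1²) / (1 − r_1²)
r_1² = (-0.32)² = 0.1024
Numerator = 0.63 − 0.1024 = 0.5276; denominator = 1 − 0.1024 = 0.8976
φ_{22} = 0.5276 / 0.8976 = 0.588

0.588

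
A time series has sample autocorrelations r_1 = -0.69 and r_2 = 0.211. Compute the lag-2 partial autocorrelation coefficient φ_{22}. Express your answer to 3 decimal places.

-0.506

φ_{22} = (r_2 − r_1²) / (1 − r_1²)
r_1² = (-0.69)² = 0.4761
Numerator = 0.211 − 0.4761 = -0.2651; denominator = 1 − 0.4761 = 0.5239
φ_{22} = -0.2651 / 0.5239 = -0.506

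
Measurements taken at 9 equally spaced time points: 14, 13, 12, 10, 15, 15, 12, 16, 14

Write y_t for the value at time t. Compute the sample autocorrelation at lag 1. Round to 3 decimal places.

-0.074

Mean ȳ = (14 + 13 + 12 + 10 + 15 + 15 + 12 + 16 + 14)/9 = 13.4444
Numerator Σ_{t=1}^{8}(y_t−ȳ)(y_{t+1}−ȳ) = -2.0864
Denominator Σ(y_t−ȳ)² = 28.2222
r_1 = -2.0864 / 28.2222 = -0.074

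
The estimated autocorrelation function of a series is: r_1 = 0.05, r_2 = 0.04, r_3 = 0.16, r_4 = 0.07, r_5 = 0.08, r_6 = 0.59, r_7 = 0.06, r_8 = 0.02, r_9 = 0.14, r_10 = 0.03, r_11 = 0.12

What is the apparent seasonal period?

The largest autocorrelation is r_6 = 0.59; the remaining lags stay at or below 0.16.
The dominant spike at lag 6 indicates a seasonal period of 6.

6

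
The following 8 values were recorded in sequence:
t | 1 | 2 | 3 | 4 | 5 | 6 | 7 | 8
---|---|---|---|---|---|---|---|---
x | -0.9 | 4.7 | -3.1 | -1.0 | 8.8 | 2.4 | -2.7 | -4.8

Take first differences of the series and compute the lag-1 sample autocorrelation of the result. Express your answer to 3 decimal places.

First differences Δx: 5.6, -7.8, 2.1, 9.8, -6.4, -5.1, -2.1
Mean of differences = -0.5571
Numerator Σ(Δx_t−Δx̄)(Δx_{t+1}−Δx̄) = -63.2833
Denominator Σ(Δx_t−Δx̄)² = 261.8571
r_1(Δx) = -63.2833 / 261.8571 = -0.242

-0.242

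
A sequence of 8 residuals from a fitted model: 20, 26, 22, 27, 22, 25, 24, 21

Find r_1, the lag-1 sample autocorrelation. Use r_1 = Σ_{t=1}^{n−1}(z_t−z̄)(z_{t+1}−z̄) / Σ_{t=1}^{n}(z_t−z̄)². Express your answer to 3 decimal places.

-0.573

Mean z̄ = (20 + 26 + 22 + 27 + 22 + 25 + 24 + 21)/8 = 23.3750
Σ(z_t−z̄)(z_{t+1}−z̄) = (-8.8594) + (-3.6094) + (-4.9844) + (-4.9844) + (-2.2344) + (1.0156) + (-1.4844) = -25.1406
Denominator Σ(z_t−z̄)² = 43.8750
r_1 = -25.1406 / 43.8750 = -0.573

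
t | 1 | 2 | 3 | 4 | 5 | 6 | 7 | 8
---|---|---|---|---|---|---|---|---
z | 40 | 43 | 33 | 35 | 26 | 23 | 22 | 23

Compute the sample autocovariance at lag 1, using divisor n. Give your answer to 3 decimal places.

37.795

Mean z̄ = (40 + 43 + 33 + 35 + 26 + 23 + 22 + 23)/8 = 30.6250
Deviations: 9.3750, 12.3750, 2.3750, 4.3750, -4.6250, -7.6250, -8.6250, -7.6250
Σ_{t=1}^{7}(z_t−z̄)(z_{t+1}−z̄) = 302.3594
γ_1 = 302.3594 / 8 = 37.795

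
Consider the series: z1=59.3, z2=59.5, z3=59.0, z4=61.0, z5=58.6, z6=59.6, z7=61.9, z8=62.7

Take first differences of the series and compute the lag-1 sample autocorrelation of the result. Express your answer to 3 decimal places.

First differences Δz: 0.2, -0.5, 2.0, -2.4, 1.0, 2.3, 0.8
Mean of differences = 0.4857
Numerator Σ(Δz_t−Δz̄)(Δz_{t+1}−Δz̄) = -5.5616
Denominator Σ(Δz_t−Δz̄)² = 15.3286
r_1(Δz) = -5.5616 / 15.3286 = -0.363

-0.363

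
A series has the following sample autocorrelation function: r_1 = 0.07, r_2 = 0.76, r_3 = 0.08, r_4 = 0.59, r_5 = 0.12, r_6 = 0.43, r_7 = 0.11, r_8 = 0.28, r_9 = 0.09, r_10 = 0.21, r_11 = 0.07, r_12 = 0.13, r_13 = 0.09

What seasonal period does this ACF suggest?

2

The largest autocorrelation is r_2 = 0.76, with weaker echoes at lags 4 (0.59), 6 (0.43), 8 (0.28) and 10 (0.21); the remaining lags stay at or below 0.13.
The dominant spike at lag 2 indicates a seasonal period of 2.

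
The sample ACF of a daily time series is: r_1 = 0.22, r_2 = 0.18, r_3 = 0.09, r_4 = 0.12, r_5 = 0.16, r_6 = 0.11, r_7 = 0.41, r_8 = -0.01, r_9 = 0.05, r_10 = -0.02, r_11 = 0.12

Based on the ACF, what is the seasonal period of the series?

The largest autocorrelation is r_7 = 0.41; the remaining lags stay at or below 0.22. The elevated value at lag 1 (0.22), dropping to 0.18 at lag 2, reflects decaying short-term dependence rather than seasonality.
The dominant spike at lag 7 indicates a seasonal period of 7.

7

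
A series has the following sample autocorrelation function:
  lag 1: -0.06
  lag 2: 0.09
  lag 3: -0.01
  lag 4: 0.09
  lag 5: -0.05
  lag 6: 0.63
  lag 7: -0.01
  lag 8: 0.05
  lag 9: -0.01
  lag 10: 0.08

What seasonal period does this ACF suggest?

The largest autocorrelation is r_6 = 0.63; the remaining lags stay at or below 0.09.
The dominant spike at lag 6 indicates a seasonal period of 6.

6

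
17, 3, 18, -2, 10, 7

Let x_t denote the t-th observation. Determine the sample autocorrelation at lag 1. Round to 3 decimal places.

Mean x̄ = (17 + 3 + 18 − 2 + 10 + 7)/6 = 8.8333
Deviations from mean: 8.1667, -5.8333, 9.1667, -10.8333, 1.1667, -1.8333
Σ(x_t−x̄)(x_{t+1}−x̄) = (-47.6389) + (-53.4722) + (-99.3056) + (-12.6389) + (-2.1389) = -215.1944
Denominator Σ(x_t−x̄)² = 306.8333
r_1 = -215.1944 / 306.8333 = -0.701

-0.701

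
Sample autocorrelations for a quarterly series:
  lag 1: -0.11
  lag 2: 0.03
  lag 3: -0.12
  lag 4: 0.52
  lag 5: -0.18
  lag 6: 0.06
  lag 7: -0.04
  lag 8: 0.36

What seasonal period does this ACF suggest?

The largest autocorrelation is r_4 = 0.52, with a weaker echo at lag 8 (0.36); the remaining lags stay at or below 0.06.
The dominant spike at lag 4 indicates a seasonal period of 4.

4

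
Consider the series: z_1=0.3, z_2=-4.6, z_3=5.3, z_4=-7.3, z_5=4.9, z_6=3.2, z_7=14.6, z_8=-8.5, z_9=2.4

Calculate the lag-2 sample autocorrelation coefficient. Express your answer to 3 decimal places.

0.218

Mean z̄ = (0.3 − 4.6 + 5.3 − 7.3 + 4.9 + 3.2 + 14.6 − 8.5 + 2.4)/9 = 1.1444
Numerator Σ_{t=1}^{7}(z_t−z̄)(z_{t+2}−z̄) = 90.8505
Denominator Σ(z_t−z̄)² = 416.2622
r_2 = 90.8505 / 416.2622 = 0.218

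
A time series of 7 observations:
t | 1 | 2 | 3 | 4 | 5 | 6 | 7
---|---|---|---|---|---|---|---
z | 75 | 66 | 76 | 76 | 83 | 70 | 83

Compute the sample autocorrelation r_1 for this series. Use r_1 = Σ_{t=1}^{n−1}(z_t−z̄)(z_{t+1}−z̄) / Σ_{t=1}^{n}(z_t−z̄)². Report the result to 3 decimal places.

-0.334

Mean z̄ = (75 + 66 + 76 + 76 + 83 + 70 + 83)/7 = 75.5714
Deviations from mean: -0.5714, -9.5714, 0.4286, 0.4286, 7.4286, -5.5714, 7.4286
Numerator Σ_{t=1}^{6}(z_t−z̄)(z_{t+1}−z̄) = -78.0408
Denominator Σ(z_t−z̄)² = 233.7143
r_1 = -78.0408 / 233.7143 = -0.334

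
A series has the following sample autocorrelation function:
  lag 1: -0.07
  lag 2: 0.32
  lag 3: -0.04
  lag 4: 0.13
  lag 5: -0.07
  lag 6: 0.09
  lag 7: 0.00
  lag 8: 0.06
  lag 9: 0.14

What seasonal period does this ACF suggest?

The largest autocorrelation is r_2 = 0.32; the remaining lags stay at or below 0.14.
The dominant spike at lag 2 indicates a seasonal period of 2.

2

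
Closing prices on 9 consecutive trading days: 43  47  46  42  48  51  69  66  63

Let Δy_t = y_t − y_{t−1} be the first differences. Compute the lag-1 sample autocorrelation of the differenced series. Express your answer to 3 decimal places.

-0.137

First differences Δy: 4, -1, -4, 6, 3, 18, -3, -3
Mean of differences = 2.5000
Numerator Σ(Δy_t−Δȳ)(Δy_{t+1}−Δȳ) = -50.7500
Denominator Σ(Δy_t−Δȳ)² = 370.0000
r_1(Δy) = -50.7500 / 370.0000 = -0.137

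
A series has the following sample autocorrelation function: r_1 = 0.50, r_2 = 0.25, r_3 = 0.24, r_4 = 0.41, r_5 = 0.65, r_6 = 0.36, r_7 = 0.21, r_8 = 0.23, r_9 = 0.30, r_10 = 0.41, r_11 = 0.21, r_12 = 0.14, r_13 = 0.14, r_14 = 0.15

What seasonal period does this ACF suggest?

The largest autocorrelation is r_5 = 0.65; the remaining lags stay at or below 0.50. The elevated value at lag 1 (0.50), dropping to 0.25 at lag 2, reflects decaying short-term dependence rather than seasonality.
The dominant spike at lag 5 indicates a seasonal period of 5.

5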